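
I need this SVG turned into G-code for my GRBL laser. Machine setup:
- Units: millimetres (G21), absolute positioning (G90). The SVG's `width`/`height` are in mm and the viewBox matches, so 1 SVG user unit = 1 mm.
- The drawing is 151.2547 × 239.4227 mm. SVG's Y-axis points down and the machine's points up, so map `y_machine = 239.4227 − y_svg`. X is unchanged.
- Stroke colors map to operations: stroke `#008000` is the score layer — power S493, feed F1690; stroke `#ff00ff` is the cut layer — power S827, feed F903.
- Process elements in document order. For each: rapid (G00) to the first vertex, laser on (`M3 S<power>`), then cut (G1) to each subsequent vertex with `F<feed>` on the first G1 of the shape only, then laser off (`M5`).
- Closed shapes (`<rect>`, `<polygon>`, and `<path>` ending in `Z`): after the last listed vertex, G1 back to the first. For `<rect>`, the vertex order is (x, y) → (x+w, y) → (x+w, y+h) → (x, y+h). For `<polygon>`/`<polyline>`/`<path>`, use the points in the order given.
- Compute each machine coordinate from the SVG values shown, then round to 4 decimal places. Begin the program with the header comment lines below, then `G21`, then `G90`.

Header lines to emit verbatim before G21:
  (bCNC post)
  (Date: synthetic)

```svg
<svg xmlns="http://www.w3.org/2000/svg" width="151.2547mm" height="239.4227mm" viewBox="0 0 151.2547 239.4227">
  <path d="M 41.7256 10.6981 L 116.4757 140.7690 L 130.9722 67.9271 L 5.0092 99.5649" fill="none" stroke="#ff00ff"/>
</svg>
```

(bCNC post)
(Date: synthetic)
G21
G90
G00 X41.7256 Y228.7246
M3 S827
G1 X116.4757 Y98.6537 F903
G1 X130.9722 Y171.4956
G1 X5.0092 Y139.8578
M5

1 u = 1 mm; y_m = 239.4227 − y.

[1] `<path>` open polyline, #ff00ff→cut S827 F903: (41.7256,228.7246) → (116.4757,98.6537) → (130.9722,171.4956) → (5.0092,139.8578)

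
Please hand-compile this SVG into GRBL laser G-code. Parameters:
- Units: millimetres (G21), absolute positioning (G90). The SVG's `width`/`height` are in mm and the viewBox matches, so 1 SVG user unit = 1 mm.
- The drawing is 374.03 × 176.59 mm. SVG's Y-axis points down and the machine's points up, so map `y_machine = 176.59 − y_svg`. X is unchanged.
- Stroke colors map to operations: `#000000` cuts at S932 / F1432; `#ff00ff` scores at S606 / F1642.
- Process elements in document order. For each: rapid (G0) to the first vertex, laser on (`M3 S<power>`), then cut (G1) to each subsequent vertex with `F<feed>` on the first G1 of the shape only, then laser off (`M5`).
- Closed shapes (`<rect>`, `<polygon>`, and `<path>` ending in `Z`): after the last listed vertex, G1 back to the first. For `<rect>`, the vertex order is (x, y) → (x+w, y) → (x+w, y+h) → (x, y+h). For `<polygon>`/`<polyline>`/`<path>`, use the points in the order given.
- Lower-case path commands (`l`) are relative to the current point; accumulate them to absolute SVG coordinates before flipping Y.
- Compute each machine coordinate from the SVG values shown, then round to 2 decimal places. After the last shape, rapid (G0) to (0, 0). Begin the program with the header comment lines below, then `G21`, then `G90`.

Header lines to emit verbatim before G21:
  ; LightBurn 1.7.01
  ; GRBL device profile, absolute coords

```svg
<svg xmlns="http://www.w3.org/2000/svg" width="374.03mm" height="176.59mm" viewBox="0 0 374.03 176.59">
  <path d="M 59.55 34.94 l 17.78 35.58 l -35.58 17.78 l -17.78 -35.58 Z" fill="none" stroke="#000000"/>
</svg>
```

1 u = 1 mm; y_m = 176.59 − y.

[1] `<path>` regular polygon, #000000→cut S932 F1432: (59.55,141.65) → (77.33,106.07) → (41.75,88.29) → (23.97,123.87) → (59.55,141.65) (closed)

; LightBurn 1.7.01
; GRBL device profile, absolute coords
G21
G90
G0 X59.55 Y141.65
M3 S932
G1 X77.33 Y106.07 F1432
G1 X41.75 Y88.29
G1 X23.97 Y123.87
G1 X59.55 Y141.65
M5
G0 X0.00 Y0.00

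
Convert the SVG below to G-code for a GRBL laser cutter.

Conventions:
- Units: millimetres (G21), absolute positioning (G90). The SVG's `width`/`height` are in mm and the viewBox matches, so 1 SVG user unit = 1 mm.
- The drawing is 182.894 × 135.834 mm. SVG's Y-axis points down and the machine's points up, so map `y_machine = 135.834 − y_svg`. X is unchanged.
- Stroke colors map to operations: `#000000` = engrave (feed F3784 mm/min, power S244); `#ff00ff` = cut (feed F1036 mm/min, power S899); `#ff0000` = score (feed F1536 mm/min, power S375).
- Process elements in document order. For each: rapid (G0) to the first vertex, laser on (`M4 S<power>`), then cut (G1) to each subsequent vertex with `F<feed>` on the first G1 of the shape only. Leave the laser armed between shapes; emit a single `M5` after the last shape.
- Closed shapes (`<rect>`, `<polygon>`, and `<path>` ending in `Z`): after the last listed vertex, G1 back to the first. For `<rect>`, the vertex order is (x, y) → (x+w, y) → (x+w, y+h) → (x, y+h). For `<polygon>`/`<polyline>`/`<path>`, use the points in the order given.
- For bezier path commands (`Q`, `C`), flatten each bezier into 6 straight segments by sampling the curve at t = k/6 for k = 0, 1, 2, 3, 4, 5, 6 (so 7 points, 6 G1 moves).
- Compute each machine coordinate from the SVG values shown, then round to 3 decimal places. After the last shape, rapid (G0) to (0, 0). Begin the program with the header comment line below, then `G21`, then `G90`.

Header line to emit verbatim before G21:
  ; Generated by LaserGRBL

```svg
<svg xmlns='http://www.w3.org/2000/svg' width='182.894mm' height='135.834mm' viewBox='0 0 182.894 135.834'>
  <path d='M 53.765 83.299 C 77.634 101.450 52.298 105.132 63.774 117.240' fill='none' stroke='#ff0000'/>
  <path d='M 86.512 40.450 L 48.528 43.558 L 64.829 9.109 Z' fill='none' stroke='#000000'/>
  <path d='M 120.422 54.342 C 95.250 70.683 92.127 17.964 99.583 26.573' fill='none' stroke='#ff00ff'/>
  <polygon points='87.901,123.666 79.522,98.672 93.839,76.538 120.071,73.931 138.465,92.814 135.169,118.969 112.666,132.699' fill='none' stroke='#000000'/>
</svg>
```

; Generated by LaserGRBL
G21
G90
G0 X53.765 Y52.535
M4 S375
G1 X61.997 Y44.559 F1536
G1 X64.418 Y38.359
G1 X63.417 Y33.298
G1 X61.383 Y28.741
G1 X60.705 Y24.052
G1 X63.774 Y18.594
G0 X86.512 Y95.384
M4 S244
G1 X48.528 Y92.276 F3784
G1 X64.829 Y126.725
G1 X86.512 Y95.384
G0 X120.422 Y81.492
M4 S899
G1 X109.620 Y78.473 F1036
G1 X102.175 Y83.342
G1 X97.767 Y92.477
G1 X96.078 Y102.257
G1 X96.790 Y109.058
G1 X99.583 Y109.261
G0 X87.901 Y12.168
M4 S244
G1 X79.522 Y37.162 F3784
G1 X93.839 Y59.296
G1 X120.071 Y61.903
G1 X138.465 Y43.020
G1 X135.169 Y16.865
G1 X112.666 Y3.135
G1 X87.901 Y12.168
M5
G0 X0.000 Y0.000

Since the viewBox matches the mm dimensions, user units are millimetres directly. The only transform is the Y-flip y_m = 135.834 − y_svg.

Shape 1 is a cubic bezier drawn with `<path>`. Its stroke #ff0000 means score at S375, F1536. After flipping Y the toolpath is (53.765,52.535) → (61.997,44.559) → (64.418,38.359) → (63.417,33.298) → (61.383,28.741) → (60.705,24.052) → (63.774,18.594).

Shape 2 is a regular polygon drawn with `<path>`. Its stroke #000000 means engrave at S244, F3784. After flipping Y the toolpath is (86.512,95.384) → (48.528,92.276) → (64.829,126.725) → (86.512,95.384), returning to the start.

Shape 3 is a cubic bezier drawn with `<path>`. Its stroke #ff00ff means cut at S899, F1036. After flipping Y the toolpath is (120.422,81.492) → (109.620,78.473) → (102.175,83.342) → (97.767,92.477) → (96.078,102.257) → (96.790,109.058) → (99.583,109.261).

Shape 4 is a regular polygon drawn with `<polygon>`. Its stroke #000000 means engrave at S244, F3784. After flipping Y the toolpath is (87.901,12.168) → (79.522,37.162) → (93.839,59.296) → (120.071,61.903) → (138.465,43.020) → (135.169,16.865) → (112.666,3.135) → (87.901,12.168), returning to the start.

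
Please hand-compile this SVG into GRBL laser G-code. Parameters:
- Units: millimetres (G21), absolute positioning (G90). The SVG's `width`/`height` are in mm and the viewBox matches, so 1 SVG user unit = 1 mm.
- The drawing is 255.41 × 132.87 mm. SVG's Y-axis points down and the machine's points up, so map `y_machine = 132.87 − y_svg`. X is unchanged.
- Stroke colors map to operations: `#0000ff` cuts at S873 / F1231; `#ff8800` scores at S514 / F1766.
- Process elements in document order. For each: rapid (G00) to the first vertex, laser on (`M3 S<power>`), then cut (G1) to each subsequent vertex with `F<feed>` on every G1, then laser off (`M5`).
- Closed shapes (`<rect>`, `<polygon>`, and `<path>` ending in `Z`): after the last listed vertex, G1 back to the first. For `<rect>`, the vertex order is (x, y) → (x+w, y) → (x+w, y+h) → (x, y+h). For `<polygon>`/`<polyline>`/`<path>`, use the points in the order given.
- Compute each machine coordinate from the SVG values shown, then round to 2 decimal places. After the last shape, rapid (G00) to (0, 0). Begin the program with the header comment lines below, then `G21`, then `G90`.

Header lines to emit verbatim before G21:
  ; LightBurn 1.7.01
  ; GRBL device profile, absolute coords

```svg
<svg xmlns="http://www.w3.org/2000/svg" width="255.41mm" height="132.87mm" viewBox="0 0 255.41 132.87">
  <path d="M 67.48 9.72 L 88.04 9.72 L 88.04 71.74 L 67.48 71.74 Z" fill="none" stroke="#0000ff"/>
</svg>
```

viewBox `0 0 255.41 132.87` with mm width/height → 1 unit = 1 mm. Flip: y_m = 132.87 − y_svg.

**Shape 1** — `<path>` rectangle, stroke `#0000ff` → cut (S873, F1231). Machine vertices: (67.48,123.15) → (88.04,123.15) → (88.04,61.13) → (67.48,61.13) → (67.48,123.15). Closed: final G1 returns to the first vertex.

; LightBurn 1.7.01
; GRBL device profile, absolute coords
G21
G90
G00 X67.48 Y123.15
M3 S873
G1 X88.04 Y123.15 F1231
G1 X88.04 Y61.13 F1231
G1 X67.48 Y61.13 F1231
G1 X67.48 Y123.15 F1231
M5
G00 X0.00 Y0.00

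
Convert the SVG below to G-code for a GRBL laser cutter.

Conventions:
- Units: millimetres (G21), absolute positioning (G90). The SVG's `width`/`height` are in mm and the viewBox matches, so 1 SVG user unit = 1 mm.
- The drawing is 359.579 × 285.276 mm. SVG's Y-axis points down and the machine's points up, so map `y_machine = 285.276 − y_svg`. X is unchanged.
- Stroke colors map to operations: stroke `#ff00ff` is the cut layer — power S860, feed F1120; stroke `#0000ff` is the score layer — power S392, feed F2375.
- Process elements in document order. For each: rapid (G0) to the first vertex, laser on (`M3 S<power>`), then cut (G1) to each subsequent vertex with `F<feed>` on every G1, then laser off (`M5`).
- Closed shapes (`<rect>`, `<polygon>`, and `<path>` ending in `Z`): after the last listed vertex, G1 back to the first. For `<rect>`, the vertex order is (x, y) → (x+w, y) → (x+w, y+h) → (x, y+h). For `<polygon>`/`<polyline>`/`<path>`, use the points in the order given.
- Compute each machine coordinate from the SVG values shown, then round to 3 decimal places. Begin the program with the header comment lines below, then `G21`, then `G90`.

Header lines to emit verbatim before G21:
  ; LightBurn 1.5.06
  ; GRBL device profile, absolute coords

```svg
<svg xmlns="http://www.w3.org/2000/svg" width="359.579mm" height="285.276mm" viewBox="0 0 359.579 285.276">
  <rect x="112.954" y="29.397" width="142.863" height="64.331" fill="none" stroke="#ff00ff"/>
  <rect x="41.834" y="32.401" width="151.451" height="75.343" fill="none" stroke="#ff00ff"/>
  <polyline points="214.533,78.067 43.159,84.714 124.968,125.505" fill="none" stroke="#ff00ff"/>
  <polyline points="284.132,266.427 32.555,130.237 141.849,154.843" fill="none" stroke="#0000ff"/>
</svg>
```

Since the viewBox matches the mm dimensions, user units are millimetres directly. The only transform is the Y-flip y_m = 285.276 − y_svg.

Shape 1 is a rectangle drawn with `<rect>`. Its stroke #ff00ff means cut at S860, F1120. After flipping Y the toolpath is (112.954,255.879) → (255.817,255.879) → (255.817,191.548) → (112.954,191.548) → (112.954,255.879), returning to the start.

Shape 2 is a rectangle drawn with `<rect>`. Its stroke #ff00ff means cut at S860, F1120. After flipping Y the toolpath is (41.834,252.875) → (193.285,252.875) → (193.285,177.532) → (41.834,177.532) → (41.834,252.875), returning to the start.

Shape 3 is a open polyline drawn with `<polyline>`. Its stroke #ff00ff means cut at S860, F1120. After flipping Y the toolpath is (214.533,207.209) → (43.159,200.562) → (124.968,159.771).

Shape 4 is a open polyline drawn with `<polyline>`. Its stroke #0000ff means score at S392, F2375. After flipping Y the toolpath is (284.132,18.849) → (32.555,155.039) → (141.849,130.433).

; LightBurn 1.5.06
; GRBL device profile, absolute coords
G21
G90
G0 X112.954 Y255.879
M3 S860
G1 X255.817 Y255.879 F1120
G1 X255.817 Y191.548 F1120
G1 X112.954 Y191.548 F1120
G1 X112.954 Y255.879 F1120
M5
G0 X41.834 Y252.875
M3 S860
G1 X193.285 Y252.875 F1120
G1 X193.285 Y177.532 F1120
G1 X41.834 Y177.532 F1120
G1 X41.834 Y252.875 F1120
M5
G0 X214.533 Y207.209
M3 S860
G1 X43.159 Y200.562 F1120
G1 X124.968 Y159.771 F1120
M5
G0 X284.132 Y18.849
M3 S392
G1 X32.555 Y155.039 F2375
G1 X141.849 Y130.433 F2375
M5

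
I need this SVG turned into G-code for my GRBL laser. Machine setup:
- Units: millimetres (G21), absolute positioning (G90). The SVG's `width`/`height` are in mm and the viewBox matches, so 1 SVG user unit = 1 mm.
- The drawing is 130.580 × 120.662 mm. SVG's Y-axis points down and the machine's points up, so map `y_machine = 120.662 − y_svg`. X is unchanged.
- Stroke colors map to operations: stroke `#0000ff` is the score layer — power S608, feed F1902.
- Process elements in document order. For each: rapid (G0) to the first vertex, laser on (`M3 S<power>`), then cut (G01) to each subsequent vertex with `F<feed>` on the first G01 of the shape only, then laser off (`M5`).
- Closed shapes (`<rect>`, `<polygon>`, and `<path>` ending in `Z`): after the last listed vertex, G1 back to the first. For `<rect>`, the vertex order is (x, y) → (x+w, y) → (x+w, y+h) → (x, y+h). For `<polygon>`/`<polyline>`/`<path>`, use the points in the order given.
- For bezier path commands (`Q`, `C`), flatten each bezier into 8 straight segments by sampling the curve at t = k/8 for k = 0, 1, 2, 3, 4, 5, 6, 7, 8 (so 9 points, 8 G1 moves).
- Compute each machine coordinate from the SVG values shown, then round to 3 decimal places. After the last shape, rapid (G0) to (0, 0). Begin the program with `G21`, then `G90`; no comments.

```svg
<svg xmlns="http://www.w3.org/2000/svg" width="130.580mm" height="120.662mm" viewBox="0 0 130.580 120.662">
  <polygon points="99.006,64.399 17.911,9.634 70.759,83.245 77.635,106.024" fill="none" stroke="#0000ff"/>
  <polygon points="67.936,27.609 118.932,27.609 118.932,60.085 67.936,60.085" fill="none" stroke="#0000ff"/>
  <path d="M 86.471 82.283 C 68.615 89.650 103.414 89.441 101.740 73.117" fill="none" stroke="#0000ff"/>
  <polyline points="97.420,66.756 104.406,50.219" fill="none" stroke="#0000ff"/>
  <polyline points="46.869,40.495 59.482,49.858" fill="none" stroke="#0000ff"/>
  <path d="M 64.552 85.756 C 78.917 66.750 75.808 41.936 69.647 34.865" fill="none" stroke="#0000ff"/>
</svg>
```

G21
G90
G0 X99.006 Y56.263
M3 S608
G01 X17.911 Y111.028 F1902
G01 X70.759 Y37.417
G01 X77.635 Y14.638
G01 X99.006 Y56.263
M5
G0 X67.936 Y93.053
M3 S608
G01 X118.932 Y93.053 F1902
G01 X118.932 Y60.577
G01 X67.936 Y60.577
G01 X67.936 Y93.053
M5
G0 X86.471 Y38.379
M3 S608
G01 X82.069 Y35.988 F1902
G01 X81.559 Y34.408
G01 X83.897 Y33.738
G01 X88.037 Y34.078
G01 X92.936 Y35.529
G01 X97.549 Y38.190
G01 X100.832 Y42.162
G01 X101.740 Y47.545
M5
G0 X97.420 Y53.906
M3 S608
G01 X104.406 Y70.443 F1902
M5
G0 X46.869 Y80.167
M3 S608
G01 X59.482 Y70.804 F1902
M5
G0 X64.552 Y34.906
M3 S608
G01 X69.148 Y42.260 F1902
G01 X72.275 Y49.882
G01 X74.101 Y57.496
G01 X74.797 Y64.827
G01 X74.530 Y71.599
G01 X73.470 Y77.535
G01 X71.786 Y82.360
G01 X69.647 Y85.797
M5
G0 X0.000 Y0.000

Since the viewBox matches the mm dimensions, user units are millimetres directly. The only transform is the Y-flip y_m = 120.662 − y_svg.

Shape 1 is a closed polygon drawn with `<polygon>`. Its stroke #0000ff means score at S608, F1902. After flipping Y the toolpath is (99.006,56.263) → (17.911,111.028) → (70.759,37.417) → (77.635,14.638) → (99.006,56.263), returning to the start.

Shape 2 is a rectangle drawn with `<polygon>`. Its stroke #0000ff means score at S608, F1902. After flipping Y the toolpath is (67.936,93.053) → (118.932,93.053) → (118.932,60.577) → (67.936,60.577) → (67.936,93.053), returning to the start.

Shape 3 is a cubic bezier drawn with `<path>`. Its stroke #0000ff means score at S608, F1902. After flipping Y the toolpath is (86.471,38.379) → (82.069,35.988) → (81.559,34.408) → (83.897,33.738) → (88.037,34.078) → (92.936,35.529) → (97.549,38.190) → (100.832,42.162) → (101.740,47.545).

Shape 4 is a line segment drawn with `<polyline>`. Its stroke #0000ff means score at S608, F1902. After flipping Y the toolpath is (97.420,53.906) → (104.406,70.443).

Shape 5 is a line segment drawn with `<polyline>`. Its stroke #0000ff means score at S608, F1902. After flipping Y the toolpath is (46.869,80.167) → (59.482,70.804).

Shape 6 is a cubic bezier drawn with `<path>`. Its stroke #0000ff means score at S608, F1902. After flipping Y the toolpath is (64.552,34.906) → (69.148,42.260) → (72.275,49.882) → (74.101,57.496) → (74.797,64.827) → (74.530,71.599) → (73.470,77.535) → (71.786,82.360) → (69.647,85.797).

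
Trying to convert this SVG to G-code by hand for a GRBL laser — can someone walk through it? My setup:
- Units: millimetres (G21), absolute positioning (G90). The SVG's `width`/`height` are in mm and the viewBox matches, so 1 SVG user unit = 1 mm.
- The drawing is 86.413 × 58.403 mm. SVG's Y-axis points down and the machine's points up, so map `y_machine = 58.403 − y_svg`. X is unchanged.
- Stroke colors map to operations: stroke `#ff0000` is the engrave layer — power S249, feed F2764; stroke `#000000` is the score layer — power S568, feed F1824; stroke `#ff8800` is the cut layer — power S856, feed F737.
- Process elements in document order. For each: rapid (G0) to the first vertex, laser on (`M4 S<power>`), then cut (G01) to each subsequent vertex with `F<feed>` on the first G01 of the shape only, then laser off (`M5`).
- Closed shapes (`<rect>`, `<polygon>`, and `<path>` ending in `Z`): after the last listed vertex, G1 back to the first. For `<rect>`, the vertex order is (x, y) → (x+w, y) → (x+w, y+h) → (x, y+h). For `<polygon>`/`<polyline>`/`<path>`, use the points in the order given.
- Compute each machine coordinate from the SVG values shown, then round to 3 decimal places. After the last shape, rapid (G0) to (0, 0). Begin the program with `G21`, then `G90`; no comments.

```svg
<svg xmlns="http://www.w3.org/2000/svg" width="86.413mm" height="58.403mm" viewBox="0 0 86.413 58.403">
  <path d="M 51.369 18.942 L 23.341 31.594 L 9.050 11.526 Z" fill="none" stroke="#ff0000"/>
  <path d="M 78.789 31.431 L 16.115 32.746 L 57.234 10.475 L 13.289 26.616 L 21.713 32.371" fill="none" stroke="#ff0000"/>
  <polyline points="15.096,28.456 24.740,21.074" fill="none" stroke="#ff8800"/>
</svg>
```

Since the viewBox matches the mm dimensions, user units are millimetres directly. The only transform is the Y-flip y_m = 58.403 − y_svg.

Shape 1 is a closed polygon drawn with `<path>`. Its stroke #ff0000 means engrave at S249, F2764. After flipping Y the toolpath is (51.369,39.461) → (23.341,26.809) → (9.050,46.877) → (51.369,39.461), returning to the start.

Shape 2 is a open polyline drawn with `<path>`. Its stroke #ff0000 means engrave at S249, F2764. After flipping Y the toolpath is (78.789,26.972) → (16.115,25.657) → (57.234,47.928) → (13.289,31.787) → (21.713,26.032).

Shape 3 is a line segment drawn with `<polyline>`. Its stroke #ff8800 means cut at S856, F737. After flipping Y the toolpath is (15.096,29.947) → (24.740,37.329).

G21
G90
G0 X51.369 Y39.461
M4 S249
G01 X23.341 Y26.809 F2764
G01 X9.050 Y46.877
G01 X51.369 Y39.461
M5
G0 X78.789 Y26.972
M4 S249
G01 X16.115 Y25.657 F2764
G01 X57.234 Y47.928
G01 X13.289 Y31.787
G01 X21.713 Y26.032
M5
G0 X15.096 Y29.947
M4 S856
G01 X24.740 Y37.329 F737
M5
G0 X0.000 Y0.000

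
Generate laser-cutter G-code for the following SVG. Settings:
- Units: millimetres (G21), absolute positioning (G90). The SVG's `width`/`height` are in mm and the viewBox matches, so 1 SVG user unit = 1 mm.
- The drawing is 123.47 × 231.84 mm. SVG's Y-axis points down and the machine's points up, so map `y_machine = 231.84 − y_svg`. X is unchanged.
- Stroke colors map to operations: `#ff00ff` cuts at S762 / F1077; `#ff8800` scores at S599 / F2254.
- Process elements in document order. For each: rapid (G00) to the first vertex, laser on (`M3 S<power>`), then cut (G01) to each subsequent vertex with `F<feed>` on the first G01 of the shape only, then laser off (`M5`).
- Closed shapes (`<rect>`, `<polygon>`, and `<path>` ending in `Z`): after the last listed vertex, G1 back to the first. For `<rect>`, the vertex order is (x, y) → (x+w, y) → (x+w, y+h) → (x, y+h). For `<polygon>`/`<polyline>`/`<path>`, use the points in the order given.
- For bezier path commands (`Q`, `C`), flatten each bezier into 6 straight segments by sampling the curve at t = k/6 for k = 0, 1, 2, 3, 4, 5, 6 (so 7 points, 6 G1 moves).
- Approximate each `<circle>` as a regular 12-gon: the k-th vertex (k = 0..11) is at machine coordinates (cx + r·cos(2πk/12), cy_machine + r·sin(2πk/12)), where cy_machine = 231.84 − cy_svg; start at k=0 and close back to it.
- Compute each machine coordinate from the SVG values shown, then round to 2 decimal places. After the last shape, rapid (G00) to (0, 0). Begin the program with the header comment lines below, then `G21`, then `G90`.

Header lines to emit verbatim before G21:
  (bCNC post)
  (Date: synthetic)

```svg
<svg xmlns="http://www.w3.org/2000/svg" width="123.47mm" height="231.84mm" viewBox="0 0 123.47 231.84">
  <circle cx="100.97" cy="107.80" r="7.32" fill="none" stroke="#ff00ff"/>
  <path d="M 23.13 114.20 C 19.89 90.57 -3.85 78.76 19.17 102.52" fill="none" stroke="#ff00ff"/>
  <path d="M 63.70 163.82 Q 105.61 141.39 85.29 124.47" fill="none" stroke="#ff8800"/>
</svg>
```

(bCNC post)
(Date: synthetic)
G21
G90
G00 X108.29 Y124.04
M3 S762
G01 X107.31 Y127.70 F1077
G01 X104.63 Y130.38
G01 X100.97 Y131.36
G01 X97.31 Y130.38
G01 X94.63 Y127.70
G01 X93.65 Y124.04
G01 X94.63 Y120.38
G01 X97.31 Y117.70
G01 X100.97 Y116.72
G01 X104.63 Y117.70
G01 X107.31 Y120.38
G01 X108.29 Y124.04
M5
G00 X23.13 Y117.64
M3 S762
G01 X20.11 Y128.36 F1077
G01 X15.55 Y136.45
G01 X11.30 Y141.25
G01 X9.25 Y142.10
G01 X11.25 Y138.35
G01 X19.17 Y129.32
M5
G00 X63.70 Y68.02
M3 S599
G01 X75.94 Y75.34 F2254
G01 X84.73 Y82.36
G01 X90.05 Y89.07
G01 X91.92 Y95.48
G01 X90.33 Y101.58
G01 X85.29 Y107.37
M5
G00 X0.00 Y0.00

Since the viewBox matches the mm dimensions, user units are millimetres directly. The only transform is the Y-flip y_m = 231.84 − y_svg.

Shape 1 is a circle drawn with `<circle>`. Its stroke #ff00ff means cut at S762, F1077. After flipping Y the toolpath is (108.29,124.04) → (107.31,127.70) → (104.63,130.38) → (100.97,131.36) → (97.31,130.38) → (94.63,127.70) → (93.65,124.04) → (94.63,120.38) → (97.31,117.70) → (100.97,116.72) → (104.63,117.70) → (107.31,120.38) → (108.29,124.04), returning to the start.

Shape 2 is a cubic bezier drawn with `<path>`. Its stroke #ff00ff means cut at S762, F1077. After flipping Y the toolpath is (23.13,117.64) → (20.11,128.36) → (15.55,136.45) → (11.30,141.25) → (9.25,142.10) → (11.25,138.35) → (19.17,129.32).

Shape 3 is a quadratic bezier drawn with `<path>`. Its stroke #ff8800 means score at S599, F2254. After flipping Y the toolpath is (63.70,68.02) → (75.94,75.34) → (84.73,82.36) → (90.05,89.07) → (91.92,95.48) → (90.33,101.58) → (85.29,107.37).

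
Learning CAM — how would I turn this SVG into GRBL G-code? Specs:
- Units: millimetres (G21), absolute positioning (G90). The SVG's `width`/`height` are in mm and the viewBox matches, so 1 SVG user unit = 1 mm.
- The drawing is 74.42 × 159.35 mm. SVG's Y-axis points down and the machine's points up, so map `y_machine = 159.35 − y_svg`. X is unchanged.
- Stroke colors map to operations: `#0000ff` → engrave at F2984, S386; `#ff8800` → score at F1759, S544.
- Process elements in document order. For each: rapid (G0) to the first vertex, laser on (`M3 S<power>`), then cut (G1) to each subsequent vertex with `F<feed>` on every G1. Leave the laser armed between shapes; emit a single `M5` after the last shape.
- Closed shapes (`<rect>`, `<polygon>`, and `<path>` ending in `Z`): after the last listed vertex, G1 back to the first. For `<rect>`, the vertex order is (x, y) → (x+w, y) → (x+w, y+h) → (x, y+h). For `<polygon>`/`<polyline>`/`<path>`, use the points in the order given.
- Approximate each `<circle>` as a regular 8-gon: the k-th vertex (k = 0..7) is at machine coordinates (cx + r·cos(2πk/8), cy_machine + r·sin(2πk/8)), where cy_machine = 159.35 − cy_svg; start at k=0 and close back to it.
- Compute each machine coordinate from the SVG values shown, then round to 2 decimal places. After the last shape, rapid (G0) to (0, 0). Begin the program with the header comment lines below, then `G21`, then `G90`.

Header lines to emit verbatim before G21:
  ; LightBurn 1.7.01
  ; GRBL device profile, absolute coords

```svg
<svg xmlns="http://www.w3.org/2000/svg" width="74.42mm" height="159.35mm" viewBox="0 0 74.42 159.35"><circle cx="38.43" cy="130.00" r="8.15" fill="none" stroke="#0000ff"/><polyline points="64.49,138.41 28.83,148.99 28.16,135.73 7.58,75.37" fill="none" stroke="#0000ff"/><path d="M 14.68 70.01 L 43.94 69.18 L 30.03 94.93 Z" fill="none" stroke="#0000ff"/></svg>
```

; LightBurn 1.7.01
; GRBL device profile, absolute coords
G21
G90
G0 X46.58 Y29.35
M3 S386
G1 X44.19 Y35.11 F2984
G1 X38.43 Y37.50 F2984
G1 X32.67 Y35.11 F2984
G1 X30.28 Y29.35 F2984
G1 X32.67 Y23.59 F2984
G1 X38.43 Y21.20 F2984
G1 X44.19 Y23.59 F2984
G1 X46.58 Y29.35 F2984
G0 X64.49 Y20.94
M3 S386
G1 X28.83 Y10.36 F2984
G1 X28.16 Y23.62 F2984
G1 X7.58 Y83.98 F2984
G0 X14.68 Y89.34
M3 S386
G1 X43.94 Y90.17 F2984
G1 X30.03 Y64.42 F2984
G1 X14.68 Y89.34 F2984
M5
G0 X0.00 Y0.00

Since the viewBox matches the mm dimensions, user units are millimetres directly. The only transform is the Y-flip y_m = 159.35 − y_svg.

Shape 1 is a circle drawn with `<circle>`. Its stroke #0000ff means engrave at S386, F2984. After flipping Y the toolpath is (46.58,29.35) → (44.19,35.11) → (38.43,37.50) → (32.67,35.11) → (30.28,29.35) → (32.67,23.59) → (38.43,21.20) → (44.19,23.59) → (46.58,29.35), returning to the start.

Shape 2 is a open polyline drawn with `<polyline>`. Its stroke #0000ff means engrave at S386, F2984. After flipping Y the toolpath is (64.49,20.94) → (28.83,10.36) → (28.16,23.62) → (7.58,83.98).

Shape 3 is a regular polygon drawn with `<path>`. Its stroke #0000ff means engrave at S386, F2984. After flipping Y the toolpath is (14.68,89.34) → (43.94,90.17) → (30.03,64.42) → (14.68,89.34), returning to the start.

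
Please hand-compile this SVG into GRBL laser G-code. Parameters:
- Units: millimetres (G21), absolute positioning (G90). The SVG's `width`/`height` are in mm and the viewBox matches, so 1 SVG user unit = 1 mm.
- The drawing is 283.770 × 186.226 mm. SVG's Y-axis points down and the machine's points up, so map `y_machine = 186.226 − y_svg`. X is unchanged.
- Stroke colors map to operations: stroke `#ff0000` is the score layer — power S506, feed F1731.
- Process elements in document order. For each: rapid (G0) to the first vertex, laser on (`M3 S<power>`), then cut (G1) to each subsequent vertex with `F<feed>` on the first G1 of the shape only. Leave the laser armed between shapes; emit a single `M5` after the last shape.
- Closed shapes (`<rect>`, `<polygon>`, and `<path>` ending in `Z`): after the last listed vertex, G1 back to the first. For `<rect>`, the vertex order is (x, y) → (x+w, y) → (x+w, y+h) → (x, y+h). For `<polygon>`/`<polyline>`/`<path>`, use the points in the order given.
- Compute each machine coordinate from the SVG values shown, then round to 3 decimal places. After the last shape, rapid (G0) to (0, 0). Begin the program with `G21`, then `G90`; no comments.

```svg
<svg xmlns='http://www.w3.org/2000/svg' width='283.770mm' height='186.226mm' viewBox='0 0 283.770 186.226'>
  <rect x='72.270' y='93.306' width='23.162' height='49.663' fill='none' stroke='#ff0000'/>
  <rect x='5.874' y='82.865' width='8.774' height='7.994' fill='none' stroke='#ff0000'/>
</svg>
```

G21
G90
G0 X72.270 Y92.920
M3 S506
G1 X95.432 Y92.920 F1731
G1 X95.432 Y43.257
G1 X72.270 Y43.257
G1 X72.270 Y92.920
G0 X5.874 Y103.361
M3 S506
G1 X14.648 Y103.361 F1731
G1 X14.648 Y95.367
G1 X5.874 Y95.367
G1 X5.874 Y103.361
M5
G0 X0.000 Y0.000

viewBox `0 0 283.770 186.226` with mm width/height → 1 unit = 1 mm. Flip: y_m = 186.226 − y_svg.

**Shape 1** — `<rect>` rectangle, stroke `#ff0000` → score (S506, F1731). Machine vertices: (72.270,92.920) → (95.432,92.920) → (95.432,43.257) → (72.270,43.257) → (72.270,92.920). Closed: final G1 returns to the first vertex.

**Shape 2** — `<rect>` rectangle, stroke `#ff0000` → score (S506, F1731). Machine vertices: (5.874,103.361) → (14.648,103.361) → (14.648,95.367) → (5.874,95.367) → (5.874,103.361). Closed: final G1 returns to the first vertex.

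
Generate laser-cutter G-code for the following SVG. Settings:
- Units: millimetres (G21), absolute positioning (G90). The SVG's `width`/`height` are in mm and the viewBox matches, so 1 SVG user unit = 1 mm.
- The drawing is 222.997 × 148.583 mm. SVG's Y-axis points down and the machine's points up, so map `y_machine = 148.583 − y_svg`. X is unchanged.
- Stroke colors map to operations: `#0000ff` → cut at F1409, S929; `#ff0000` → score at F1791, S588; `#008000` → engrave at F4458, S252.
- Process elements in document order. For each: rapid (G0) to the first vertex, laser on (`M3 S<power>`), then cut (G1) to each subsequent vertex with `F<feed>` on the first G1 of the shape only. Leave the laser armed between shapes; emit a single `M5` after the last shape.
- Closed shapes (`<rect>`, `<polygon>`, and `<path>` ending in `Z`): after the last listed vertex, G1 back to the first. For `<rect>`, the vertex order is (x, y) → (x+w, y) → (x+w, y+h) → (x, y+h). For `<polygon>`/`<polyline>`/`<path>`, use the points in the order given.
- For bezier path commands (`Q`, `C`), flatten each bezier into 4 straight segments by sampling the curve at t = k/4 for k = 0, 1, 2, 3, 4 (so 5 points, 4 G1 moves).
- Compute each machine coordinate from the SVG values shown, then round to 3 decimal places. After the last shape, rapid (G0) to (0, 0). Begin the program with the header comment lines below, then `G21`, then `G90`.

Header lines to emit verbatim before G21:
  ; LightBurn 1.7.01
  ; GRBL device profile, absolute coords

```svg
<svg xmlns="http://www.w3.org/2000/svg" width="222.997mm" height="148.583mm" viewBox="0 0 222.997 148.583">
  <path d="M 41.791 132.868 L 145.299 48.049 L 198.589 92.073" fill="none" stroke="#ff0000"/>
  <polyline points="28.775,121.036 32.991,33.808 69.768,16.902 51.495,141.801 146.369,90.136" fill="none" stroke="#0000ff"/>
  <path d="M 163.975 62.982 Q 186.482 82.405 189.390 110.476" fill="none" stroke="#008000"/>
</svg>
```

viewBox `0 0 222.997 148.583` with mm width/height → 1 unit = 1 mm. Flip: y_m = 148.583 − y_svg.

**Shape 1** — `<path>` open polyline, stroke `#ff0000` → score (S588, F1791). Machine vertices: (41.791,15.715) → (145.299,100.534) → (198.589,56.510). Open path.

**Shape 2** — `<polyline>` open polyline, stroke `#0000ff` → cut (S929, F1409). Machine vertices: (28.775,27.547) → (32.991,114.775) → (69.768,131.681) → (51.495,6.782) → (146.369,58.447). Open path.

**Shape 3** — `<path>` quadratic bezier, stroke `#008000` → engrave (S252, F4458). Control points (SVG): P0=(163.975,62.982), P1=(186.482,82.405), P2=(189.390,110.476); sampled at t=k/4. Machine vertices: (163.975,85.601) → (174.004,75.349) → (181.582,64.016) → (186.711,51.602) → (189.390,38.107). Open path.

; LightBurn 1.7.01
; GRBL device profile, absolute coords
G21
G90
G0 X41.791 Y15.715
M3 S588
G1 X145.299 Y100.534 F1791
G1 X198.589 Y56.510
G0 X28.775 Y27.547
M3 S929
G1 X32.991 Y114.775 F1409
G1 X69.768 Y131.681
G1 X51.495 Y6.782
G1 X146.369 Y58.447
G0 X163.975 Y85.601
M3 S252
G1 X174.004 Y75.349 F4458
G1 X181.582 Y64.016
G1 X186.711 Y51.602
G1 X189.390 Y38.107
M5
G0 X0.000 Y0.000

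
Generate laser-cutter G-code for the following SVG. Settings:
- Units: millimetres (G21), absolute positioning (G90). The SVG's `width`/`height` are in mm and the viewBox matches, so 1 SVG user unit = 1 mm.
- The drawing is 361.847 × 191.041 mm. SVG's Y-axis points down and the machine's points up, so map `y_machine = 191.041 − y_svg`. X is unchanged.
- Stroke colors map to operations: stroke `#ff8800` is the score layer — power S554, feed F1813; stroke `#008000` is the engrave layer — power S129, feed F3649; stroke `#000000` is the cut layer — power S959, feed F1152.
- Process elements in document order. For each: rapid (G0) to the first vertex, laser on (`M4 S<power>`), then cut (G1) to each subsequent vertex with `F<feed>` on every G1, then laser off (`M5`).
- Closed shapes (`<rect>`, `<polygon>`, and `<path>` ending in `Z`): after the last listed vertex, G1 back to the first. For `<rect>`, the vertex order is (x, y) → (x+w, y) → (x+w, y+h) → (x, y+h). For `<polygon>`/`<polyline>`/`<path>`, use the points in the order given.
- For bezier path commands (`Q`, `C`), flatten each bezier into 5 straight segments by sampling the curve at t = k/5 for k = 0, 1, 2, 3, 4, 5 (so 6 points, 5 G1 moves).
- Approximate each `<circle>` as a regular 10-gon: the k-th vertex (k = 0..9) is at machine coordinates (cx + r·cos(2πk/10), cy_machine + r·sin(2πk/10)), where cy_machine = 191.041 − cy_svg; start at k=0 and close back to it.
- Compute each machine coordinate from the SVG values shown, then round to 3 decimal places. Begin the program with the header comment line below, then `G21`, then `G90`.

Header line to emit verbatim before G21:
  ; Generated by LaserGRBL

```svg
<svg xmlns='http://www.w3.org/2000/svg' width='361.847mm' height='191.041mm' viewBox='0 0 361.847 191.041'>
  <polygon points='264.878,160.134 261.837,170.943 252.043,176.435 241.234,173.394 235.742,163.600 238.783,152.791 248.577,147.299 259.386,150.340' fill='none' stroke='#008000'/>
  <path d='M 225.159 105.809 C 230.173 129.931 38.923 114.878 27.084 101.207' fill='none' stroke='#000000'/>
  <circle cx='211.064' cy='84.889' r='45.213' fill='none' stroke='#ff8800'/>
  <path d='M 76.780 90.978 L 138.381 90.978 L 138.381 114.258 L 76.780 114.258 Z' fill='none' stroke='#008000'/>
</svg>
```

1 u = 1 mm; y_m = 191.041 − y.

[1] `<polygon>` regular polygon, #008000→engrave S129 F3649: (264.878,30.907) → (261.837,20.098) → (252.043,14.606) → (241.234,17.647) → (235.742,27.441) → (238.783,38.250) → (248.577,43.742) → (259.386,40.701) → (264.878,30.907) (closed)

[2] `<path>` cubic bezier, #000000→cut S959 F1152: (225.159,85.232) → (207.621,75.135) → (161.012,72.494) → (103.365,75.361) → (52.711,81.790) → (27.084,89.834)

[3] `<circle>` circle, #ff8800→score S554 F1813: (256.277,106.152) → (247.642,132.728) → (225.036,149.152) → (197.092,149.152) → (174.486,132.728) → (165.851,106.152) → (174.486,79.576) → (197.092,63.152) → (225.036,63.152) → (247.642,79.576) → (256.277,106.152) (closed)

[4] `<path>` rectangle, #008000→engrave S129 F3649: (76.780,100.063) → (138.381,100.063) → (138.381,76.783) → (76.780,76.783) → (76.780,100.063) (closed)

; Generated by LaserGRBL
G21
G90
G0 X264.878 Y30.907
M4 S129
G1 X261.837 Y20.098 F3649
G1 X252.043 Y14.606 F3649
G1 X241.234 Y17.647 F3649
G1 X235.742 Y27.441 F3649
G1 X238.783 Y38.250 F3649
G1 X248.577 Y43.742 F3649
G1 X259.386 Y40.701 F3649
G1 X264.878 Y30.907 F3649
M5
G0 X225.159 Y85.232
M4 S959
G1 X207.621 Y75.135 F1152
G1 X161.012 Y72.494 F1152
G1 X103.365 Y75.361 F1152
G1 X52.711 Y81.790 F1152
G1 X27.084 Y89.834 F1152
M5
G0 X256.277 Y106.152
M4 S554
G1 X247.642 Y132.728 F1813
G1 X225.036 Y149.152 F1813
G1 X197.092 Y149.152 F1813
G1 X174.486 Y132.728 F1813
G1 X165.851 Y106.152 F1813
G1 X174.486 Y79.576 F1813
G1 X197.092 Y63.152 F1813
G1 X225.036 Y63.152 F1813
G1 X247.642 Y79.576 F1813
G1 X256.277 Y106.152 F1813
M5
G0 X76.780 Y100.063
M4 S129
G1 X138.381 Y100.063 F3649
G1 X138.381 Y76.783 F3649
G1 X76.780 Y76.783 F3649
G1 X76.780 Y100.063 F3649
M5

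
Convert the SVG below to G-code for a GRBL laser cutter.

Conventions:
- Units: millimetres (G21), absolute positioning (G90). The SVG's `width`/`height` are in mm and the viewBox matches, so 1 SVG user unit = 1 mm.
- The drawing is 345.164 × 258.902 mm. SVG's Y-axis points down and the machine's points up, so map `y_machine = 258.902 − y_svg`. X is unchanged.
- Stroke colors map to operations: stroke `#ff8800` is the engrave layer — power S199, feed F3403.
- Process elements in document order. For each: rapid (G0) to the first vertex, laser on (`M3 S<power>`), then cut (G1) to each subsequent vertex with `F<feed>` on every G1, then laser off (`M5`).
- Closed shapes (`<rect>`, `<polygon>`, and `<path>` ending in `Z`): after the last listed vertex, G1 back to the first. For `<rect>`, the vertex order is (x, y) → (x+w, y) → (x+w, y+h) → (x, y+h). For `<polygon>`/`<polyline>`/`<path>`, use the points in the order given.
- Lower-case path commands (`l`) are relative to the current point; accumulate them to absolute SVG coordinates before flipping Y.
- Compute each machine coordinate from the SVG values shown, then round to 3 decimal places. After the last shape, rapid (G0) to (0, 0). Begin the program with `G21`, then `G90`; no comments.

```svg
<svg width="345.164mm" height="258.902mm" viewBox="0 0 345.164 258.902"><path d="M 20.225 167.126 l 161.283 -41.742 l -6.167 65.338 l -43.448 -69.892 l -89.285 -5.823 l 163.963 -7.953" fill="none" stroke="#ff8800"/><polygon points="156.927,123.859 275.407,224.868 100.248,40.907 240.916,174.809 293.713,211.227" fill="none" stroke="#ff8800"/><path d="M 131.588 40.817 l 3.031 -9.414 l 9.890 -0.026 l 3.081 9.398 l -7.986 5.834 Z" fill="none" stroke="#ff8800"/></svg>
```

Since the viewBox matches the mm dimensions, user units are millimetres directly. The only transform is the Y-flip y_m = 258.902 − y_svg.

Shape 1 is a open polyline drawn with `<path>`. Its stroke #ff8800 means engrave at S199, F3403. After flipping Y the toolpath is (20.225,91.776) → (181.508,133.518) → (175.341,68.180) → (131.893,138.072) → (42.608,143.895) → (206.571,151.848).

Shape 2 is a closed polygon drawn with `<polygon>`. Its stroke #ff8800 means engrave at S199, F3403. After flipping Y the toolpath is (156.927,135.043) → (275.407,34.034) → (100.248,217.995) → (240.916,84.093) → (293.713,47.675) → (156.927,135.043), returning to the start.

Shape 3 is a regular polygon drawn with `<path>`. Its stroke #ff8800 means engrave at S199, F3403. After flipping Y the toolpath is (131.588,218.085) → (134.619,227.499) → (144.509,227.525) → (147.590,218.127) → (139.604,212.293) → (131.588,218.085), returning to the start.

G21
G90
G0 X20.225 Y91.776
M3 S199
G1 X181.508 Y133.518 F3403
G1 X175.341 Y68.180 F3403
G1 X131.893 Y138.072 F3403
G1 X42.608 Y143.895 F3403
G1 X206.571 Y151.848 F3403
M5
G0 X156.927 Y135.043
M3 S199
G1 X275.407 Y34.034 F3403
G1 X100.248 Y217.995 F3403
G1 X240.916 Y84.093 F3403
G1 X293.713 Y47.675 F3403
G1 X156.927 Y135.043 F3403
M5
G0 X131.588 Y218.085
M3 S199
G1 X134.619 Y227.499 F3403
G1 X144.509 Y227.525 F3403
G1 X147.590 Y218.127 F3403
G1 X139.604 Y212.293 F3403
G1 X131.588 Y218.085 F3403
M5
G0 X0.000 Y0.000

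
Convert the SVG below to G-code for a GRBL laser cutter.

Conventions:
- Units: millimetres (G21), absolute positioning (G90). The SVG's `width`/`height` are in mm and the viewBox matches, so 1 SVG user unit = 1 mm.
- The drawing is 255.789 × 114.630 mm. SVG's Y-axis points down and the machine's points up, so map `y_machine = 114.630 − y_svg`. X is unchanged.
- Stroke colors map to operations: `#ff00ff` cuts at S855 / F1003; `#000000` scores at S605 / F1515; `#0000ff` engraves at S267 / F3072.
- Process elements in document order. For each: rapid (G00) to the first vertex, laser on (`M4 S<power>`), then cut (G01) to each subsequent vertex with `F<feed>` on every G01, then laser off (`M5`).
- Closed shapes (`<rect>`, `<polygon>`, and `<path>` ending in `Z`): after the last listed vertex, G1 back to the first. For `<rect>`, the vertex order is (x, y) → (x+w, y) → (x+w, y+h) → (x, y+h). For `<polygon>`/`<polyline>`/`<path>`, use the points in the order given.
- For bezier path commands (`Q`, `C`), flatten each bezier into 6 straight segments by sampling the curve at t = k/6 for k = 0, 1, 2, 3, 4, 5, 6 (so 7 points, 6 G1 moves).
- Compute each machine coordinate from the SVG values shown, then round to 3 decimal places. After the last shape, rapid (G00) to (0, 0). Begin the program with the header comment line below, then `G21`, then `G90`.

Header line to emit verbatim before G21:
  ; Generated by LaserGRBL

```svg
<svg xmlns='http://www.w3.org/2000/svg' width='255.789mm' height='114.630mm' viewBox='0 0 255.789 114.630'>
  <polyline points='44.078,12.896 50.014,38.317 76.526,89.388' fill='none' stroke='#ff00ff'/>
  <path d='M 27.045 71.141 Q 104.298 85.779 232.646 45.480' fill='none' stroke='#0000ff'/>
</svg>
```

Since the viewBox matches the mm dimensions, user units are millimetres directly. The only transform is the Y-flip y_m = 114.630 − y_svg.

Shape 1 is a open polyline drawn with `<polyline>`. Its stroke #ff00ff means cut at S855, F1003. After flipping Y the toolpath is (44.078,101.734) → (50.014,76.313) → (76.526,25.242).

Shape 2 is a quadratic bezier drawn with `<path>`. Its stroke #0000ff means engrave at S267, F3072. After flipping Y the toolpath is (27.045,43.489) → (54.215,40.136) → (84.224,39.834) → (117.072,42.585) → (152.758,48.388) → (191.283,57.243) → (232.646,69.150).

; Generated by LaserGRBL
G21
G90
G00 X44.078 Y101.734
M4 S855
G01 X50.014 Y76.313 F1003
G01 X76.526 Y25.242 F1003
M5
G00 X27.045 Y43.489
M4 S267
G01 X54.215 Y40.136 F3072
G01 X84.224 Y39.834 F3072
G01 X117.072 Y42.585 F3072
G01 X152.758 Y48.388 F3072
G01 X191.283 Y57.243 F3072
G01 X232.646 Y69.150 F3072
M5
G00 X0.000 Y0.000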